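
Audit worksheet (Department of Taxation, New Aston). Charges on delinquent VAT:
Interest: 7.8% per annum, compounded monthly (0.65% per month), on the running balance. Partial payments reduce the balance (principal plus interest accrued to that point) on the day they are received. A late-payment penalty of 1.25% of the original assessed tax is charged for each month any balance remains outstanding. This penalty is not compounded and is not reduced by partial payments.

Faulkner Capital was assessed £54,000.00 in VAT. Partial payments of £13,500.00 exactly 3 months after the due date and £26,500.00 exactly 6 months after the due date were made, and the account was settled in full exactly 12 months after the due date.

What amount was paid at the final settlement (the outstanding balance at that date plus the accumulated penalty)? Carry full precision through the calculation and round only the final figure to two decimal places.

£24,604.85

Balance at month 3: £54,000.0000 × (1 + 0.0065)^3 = £55,059.8593…
After £13,500.00 payment: £55,059.8593… − £13,500.00 = £41,559.8593…
Balance at month 6: £41,559.8593… × (1 + 0.0065)^3 = £42,375.5557…
After £26,500.00 payment: £42,375.5557… − £26,500.00 = £15,875.5557…
Balance at month 12: £15,875.5557… × (1 + 0.0065)^6 = £16,504.8511…
Penalty: 12 × 1.25% × £54,000.00 = £8,100.00
Final settlement = outstanding balance + penalty = £16,504.8511… + £8,100.00 = £24,604.85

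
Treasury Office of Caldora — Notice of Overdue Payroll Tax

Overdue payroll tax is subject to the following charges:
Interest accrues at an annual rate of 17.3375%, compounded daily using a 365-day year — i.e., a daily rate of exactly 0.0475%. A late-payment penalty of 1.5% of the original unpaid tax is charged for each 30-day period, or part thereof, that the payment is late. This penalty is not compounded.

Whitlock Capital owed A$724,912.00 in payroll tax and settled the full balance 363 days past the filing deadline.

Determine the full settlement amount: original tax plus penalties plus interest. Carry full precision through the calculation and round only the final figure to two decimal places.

A$1,002,650.48

Penalty periods: ⌈363/30⌉ = 13; penalty = 13 × 1.5% × A$724,912.00 = A$141,357.84
Interest: A$724,912.00 × ((1 + 0.000475)^363 − 1) = A$724,912.00 × 0.18813406… = A$136,380.6397…
Total = A$724,912.00 + A$141,357.8400 + A$136,380.6397… = A$1,002,650.48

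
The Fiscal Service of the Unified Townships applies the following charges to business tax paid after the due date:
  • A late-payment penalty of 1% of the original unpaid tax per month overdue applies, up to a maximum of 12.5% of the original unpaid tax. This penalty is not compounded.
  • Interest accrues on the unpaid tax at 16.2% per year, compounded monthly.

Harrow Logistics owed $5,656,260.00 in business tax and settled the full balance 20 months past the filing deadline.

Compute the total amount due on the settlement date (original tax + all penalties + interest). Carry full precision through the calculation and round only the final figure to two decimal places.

$8,103,160.61

Penalty (uncapped): 20 × 1% × $5,656,260.00 = $1,131,252.00; cap = 12.5% × $5,656,260.00 = $707,032.50 → penalty = $707,032.50
Interest (16.2%/yr ÷ 12 = 1.35%/month): $5,656,260.00 × ((1 + 0.0135)^20 − 1) = $1,739,868.1079…
Total = $5,656,260.00 + $707,032.5000 + $1,739,868.1079… = $8,103,160.61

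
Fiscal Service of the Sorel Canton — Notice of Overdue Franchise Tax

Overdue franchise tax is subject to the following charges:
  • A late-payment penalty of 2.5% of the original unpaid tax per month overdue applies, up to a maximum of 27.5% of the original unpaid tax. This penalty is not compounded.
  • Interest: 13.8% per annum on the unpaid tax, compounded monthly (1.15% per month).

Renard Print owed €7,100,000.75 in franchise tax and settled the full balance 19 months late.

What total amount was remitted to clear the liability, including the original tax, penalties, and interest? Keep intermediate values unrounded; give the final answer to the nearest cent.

Penalty (uncapped): 19 × 2.5% × €7,100,000.75 = €3,372,500.36…; cap = 27.5% × €7,100,000.75 = €1,952,500.21… → penalty = €1,952,500.21…
Interest: €7,100,000.75 × ((1 + 0.0115)^19 − 1) = €7,100,000.75 × 0.2426587… = €1,722,876.7552…
Total = €7,100,000.75 + €1,952,500.2063… + €1,722,876.7552… = €10,775,377.71

€10,775,377.71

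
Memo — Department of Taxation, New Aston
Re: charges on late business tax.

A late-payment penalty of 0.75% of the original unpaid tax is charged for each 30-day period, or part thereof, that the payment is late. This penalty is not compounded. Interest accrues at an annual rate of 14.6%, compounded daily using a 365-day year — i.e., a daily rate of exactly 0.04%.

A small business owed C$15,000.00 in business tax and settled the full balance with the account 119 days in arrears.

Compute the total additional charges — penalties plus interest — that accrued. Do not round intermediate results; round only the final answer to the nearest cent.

Penalty periods: ⌈119/30⌉ = 4; penalty = 4 × 0.75% × C$15,000.00 = C$450.00
Interest: C$15,000.00 × ((1 + 0.0004)^119 − 1) = C$15,000.00 × 0.04874109… = C$731.1163…
Penalties + interest = C$450.0000 + C$731.1163… = C$1,181.12

C$1,181.12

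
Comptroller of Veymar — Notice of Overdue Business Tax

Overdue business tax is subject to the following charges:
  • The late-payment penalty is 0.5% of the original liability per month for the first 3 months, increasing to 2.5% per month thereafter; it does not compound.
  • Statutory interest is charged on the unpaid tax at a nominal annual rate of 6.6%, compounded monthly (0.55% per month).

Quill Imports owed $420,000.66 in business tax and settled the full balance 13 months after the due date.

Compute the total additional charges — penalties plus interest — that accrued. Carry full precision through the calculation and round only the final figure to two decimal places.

$142,341.48

Penalty, months 1–3: 3 × 0.5% × $420,000.66 = $6,300.01…
Penalty, months 4–13: 10 × 2.5% × $420,000.66 = $105,000.17…
Interest: $420,000.66 × ((1 + 0.0055)^13 − 1) = $420,000.66 × 0.0739077… = $31,041.3013…
Penalties + interest = $111,300.1749 + $31,041.3013… = $142,341.48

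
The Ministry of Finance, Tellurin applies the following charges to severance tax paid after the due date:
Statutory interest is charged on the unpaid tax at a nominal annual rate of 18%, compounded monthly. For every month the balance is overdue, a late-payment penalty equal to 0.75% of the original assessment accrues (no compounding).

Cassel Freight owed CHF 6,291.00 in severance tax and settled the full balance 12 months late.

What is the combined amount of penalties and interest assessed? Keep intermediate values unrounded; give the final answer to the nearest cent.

Late-payment penalty = 0.75% × CHF 6,291.00 × 12 mo = CHF 566.19
Interest (18%/yr ÷ 12 = 1.5%/month): CHF 6,291.00 × ((1 + 0.015)^12 − 1) = CHF 1,230.6339…
Penalties + interest = CHF 566.1900 + CHF 1,230.6339… = CHF 1,796.82

CHF 1,796.82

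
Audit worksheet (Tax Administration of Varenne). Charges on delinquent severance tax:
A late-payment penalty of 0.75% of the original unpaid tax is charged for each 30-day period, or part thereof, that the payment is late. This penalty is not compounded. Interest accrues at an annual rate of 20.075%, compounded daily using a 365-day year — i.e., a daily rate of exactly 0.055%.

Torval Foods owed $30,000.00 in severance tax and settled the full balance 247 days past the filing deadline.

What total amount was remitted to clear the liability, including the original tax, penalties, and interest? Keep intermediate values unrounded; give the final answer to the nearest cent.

$36,389.02

Penalty periods: ⌈247/30⌉ = 9; penalty = 9 × 0.75% × $30,000.00 = $2,025.00
Interest: $30,000.00 × ((1 + 0.00055)^247 − 1) = $30,000.00 × 0.14546728… = $4,364.0183…
Total = $30,000.00 + $2,025.0000 + $4,364.0183… = $36,389.02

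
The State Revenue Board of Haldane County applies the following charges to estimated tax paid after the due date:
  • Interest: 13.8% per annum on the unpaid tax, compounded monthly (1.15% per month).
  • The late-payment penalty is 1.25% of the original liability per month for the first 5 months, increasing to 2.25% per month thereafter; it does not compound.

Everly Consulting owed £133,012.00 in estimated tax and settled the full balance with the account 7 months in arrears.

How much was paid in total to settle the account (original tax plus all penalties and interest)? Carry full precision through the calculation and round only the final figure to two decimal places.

£158,394.83

Penalty, months 1–5: 5 × 1.25% × £133,012.00 = £8,313.25
Penalty, months 6–7: 2 × 2.25% × £133,012.00 = £5,985.54
Interest: £133,012.00 × ((1 + 0.0115)^7 − 1) = £133,012.00 × 0.0833311… = £11,084.0359…
Total = £133,012.00 + £14,298.7900 + £11,084.0359… = £158,394.83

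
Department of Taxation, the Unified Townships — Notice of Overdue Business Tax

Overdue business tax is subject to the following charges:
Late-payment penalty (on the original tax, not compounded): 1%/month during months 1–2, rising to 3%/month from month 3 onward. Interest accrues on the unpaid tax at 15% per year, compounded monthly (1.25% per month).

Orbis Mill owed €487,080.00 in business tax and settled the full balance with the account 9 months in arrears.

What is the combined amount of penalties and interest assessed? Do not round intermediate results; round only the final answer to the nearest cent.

Penalty, months 1–2: 2 × 1% × €487,080.00 = €9,741.60
Penalty, months 3–9: 7 × 3% × €487,080.00 = €102,286.80
Interest: €487,080.00 × ((1 + 0.0125)^9 − 1) = €487,080.00 × 0.1182922… = €57,617.7538…
Penalties + interest = €112,028.4000 + €57,617.7538… = €169,646.15

€169,646.15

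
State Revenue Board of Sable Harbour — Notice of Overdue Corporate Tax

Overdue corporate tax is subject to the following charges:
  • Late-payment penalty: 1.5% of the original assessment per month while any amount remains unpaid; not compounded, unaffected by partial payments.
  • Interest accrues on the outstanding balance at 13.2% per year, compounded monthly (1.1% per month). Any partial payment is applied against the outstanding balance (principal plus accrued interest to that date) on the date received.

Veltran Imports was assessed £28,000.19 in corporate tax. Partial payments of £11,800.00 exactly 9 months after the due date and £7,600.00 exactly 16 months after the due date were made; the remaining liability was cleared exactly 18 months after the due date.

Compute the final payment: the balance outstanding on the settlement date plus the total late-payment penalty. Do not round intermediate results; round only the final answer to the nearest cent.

£20,865.29

Balance at month 9: £28,000.1900 × (1 + 0.011)^9 = £30,897.3604…
After £11,800.00 payment: £30,897.3604… − £11,800.00 = £19,097.3604…
Balance at month 16: £19,097.3604… × (1 + 0.011)^7 = £20,617.2830…
After £7,600.00 payment: £20,617.2830… − £7,600.00 = £13,017.2830…
Balance at month 18: £13,017.2830… × (1 + 0.011)^2 = £13,305.2384…
Penalty: 18 × 1.5% × £28,000.19 = £7,560.05…
Final settlement = outstanding balance + penalty = £13,305.2384… + £7,560.05… = £20,865.29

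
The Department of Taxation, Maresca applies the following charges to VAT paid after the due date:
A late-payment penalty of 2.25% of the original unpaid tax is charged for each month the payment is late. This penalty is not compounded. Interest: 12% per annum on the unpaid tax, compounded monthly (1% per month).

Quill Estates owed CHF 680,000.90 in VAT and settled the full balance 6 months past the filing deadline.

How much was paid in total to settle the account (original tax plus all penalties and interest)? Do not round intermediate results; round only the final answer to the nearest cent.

CHF 813,634.78

Late-payment penalty = 2.25% × CHF 680,000.90 × 6 mo = CHF 91,800.12…
Interest: CHF 680,000.90 × ((1 + 0.01)^6 − 1) = CHF 680,000.90 × 0.0615202… = CHF 41,833.7578…
Total = CHF 680,000.90 + CHF 91,800.1215 + CHF 41,833.7578… = CHF 813,634.78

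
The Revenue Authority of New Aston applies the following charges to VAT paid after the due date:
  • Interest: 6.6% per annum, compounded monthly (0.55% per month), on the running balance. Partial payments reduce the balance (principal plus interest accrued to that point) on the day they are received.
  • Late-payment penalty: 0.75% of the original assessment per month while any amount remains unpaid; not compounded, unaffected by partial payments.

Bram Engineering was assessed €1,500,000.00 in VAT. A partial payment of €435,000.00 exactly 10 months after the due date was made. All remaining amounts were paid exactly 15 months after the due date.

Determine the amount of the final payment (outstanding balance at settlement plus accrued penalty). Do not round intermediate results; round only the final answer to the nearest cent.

Balance at month 10: €1,500,000.0000 × (1 + 0.0055)^10 = €1,584,572.1127…
After €435,000.00 payment: €1,584,572.1127… − €435,000.00 = €1,149,572.1127…
Balance at month 15: €1,149,572.1127… × (1 + 0.0055)^5 = €1,181,535.0092…
Penalty: 15 × 0.75% × €1,500,000.00 = €168,750.00
Final settlement = outstanding balance + penalty = €1,181,535.0092… + €168,750.00 = €1,350,285.01

€1,350,285.01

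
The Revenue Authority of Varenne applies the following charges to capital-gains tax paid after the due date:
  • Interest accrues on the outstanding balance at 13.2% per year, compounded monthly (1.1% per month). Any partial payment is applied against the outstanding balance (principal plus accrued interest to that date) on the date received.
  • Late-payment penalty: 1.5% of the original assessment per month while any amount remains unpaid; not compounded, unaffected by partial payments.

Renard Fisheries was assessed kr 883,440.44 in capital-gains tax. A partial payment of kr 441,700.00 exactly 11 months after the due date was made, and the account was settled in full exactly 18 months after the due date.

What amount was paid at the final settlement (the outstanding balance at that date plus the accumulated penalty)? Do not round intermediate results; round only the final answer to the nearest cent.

kr 837,391.96

Balance at month 11: kr 883,440.4400 × (1 + 0.011)^11 = kr 996,414.3810…
After kr 441,700.00 payment: kr 996,414.3810… − kr 441,700.00 = kr 554,714.3810…
Balance at month 18: kr 554,714.3810… × (1 + 0.011)^7 = kr 598,863.0451…
Penalty: 18 × 1.5% × kr 883,440.44 = kr 238,528.92…
Final settlement = outstanding balance + penalty = kr 598,863.0451… + kr 238,528.92… = kr 837,391.96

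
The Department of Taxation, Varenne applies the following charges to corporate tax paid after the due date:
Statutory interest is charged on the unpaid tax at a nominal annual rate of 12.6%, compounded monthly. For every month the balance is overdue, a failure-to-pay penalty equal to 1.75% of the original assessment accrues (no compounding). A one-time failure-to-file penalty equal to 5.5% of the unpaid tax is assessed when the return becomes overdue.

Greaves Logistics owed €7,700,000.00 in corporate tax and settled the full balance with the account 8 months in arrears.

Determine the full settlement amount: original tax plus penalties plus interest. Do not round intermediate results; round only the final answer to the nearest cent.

€9,872,575.67

Failure-to-file penalty: 5.5% × €7,700,000.00 = €423,500.00
Failure-to-pay penalty: 8 × 1.75% × €7,700,000.00 = €1,078,000.00
Interest (12.6%/yr ÷ 12 = 1.05%/month): €7,700,000.00 × ((1 + 0.0105)^8 − 1) = €671,075.6748…
Total = €7,700,000.00 + €1,501,500.0000 + €671,075.6748… = €9,872,575.67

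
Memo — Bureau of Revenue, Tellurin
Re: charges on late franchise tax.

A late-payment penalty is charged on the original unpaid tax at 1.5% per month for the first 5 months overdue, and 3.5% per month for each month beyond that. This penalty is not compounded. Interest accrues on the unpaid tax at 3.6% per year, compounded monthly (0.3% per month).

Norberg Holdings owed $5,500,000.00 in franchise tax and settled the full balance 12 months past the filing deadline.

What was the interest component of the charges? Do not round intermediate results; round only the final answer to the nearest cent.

$201,299.89

Interest: $5,500,000.00 × ((1 + 0.003)^12 − 1) = $5,500,000.00 × 0.0366000… = $201,299.8916…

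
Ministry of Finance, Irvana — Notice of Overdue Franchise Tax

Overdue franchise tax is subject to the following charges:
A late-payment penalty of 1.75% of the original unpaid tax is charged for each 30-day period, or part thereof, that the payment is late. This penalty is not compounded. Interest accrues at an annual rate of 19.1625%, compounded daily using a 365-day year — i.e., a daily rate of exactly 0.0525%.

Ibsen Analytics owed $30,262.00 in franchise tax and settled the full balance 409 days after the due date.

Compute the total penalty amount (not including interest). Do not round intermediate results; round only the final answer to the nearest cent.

Penalty periods: ⌈409/30⌉ = 14; penalty = 14 × 1.75% × $30,262.00 = $7,414.19

$7,414.19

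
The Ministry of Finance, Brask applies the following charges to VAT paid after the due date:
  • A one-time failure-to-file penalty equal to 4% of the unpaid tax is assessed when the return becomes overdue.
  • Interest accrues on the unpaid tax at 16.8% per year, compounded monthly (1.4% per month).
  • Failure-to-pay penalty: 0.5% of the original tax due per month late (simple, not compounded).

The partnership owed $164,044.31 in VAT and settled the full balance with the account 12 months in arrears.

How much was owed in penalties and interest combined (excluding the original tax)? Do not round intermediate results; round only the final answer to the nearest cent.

Failure-to-file penalty: 4% × $164,044.31 = $6,561.77…
Failure-to-pay penalty: 12 × 0.5% × $164,044.31 = $9,842.66…
Interest: $164,044.31 × ((1 + 0.014)^12 − 1) = $164,044.31 × 0.1815591… = $29,783.7420…
Penalties + interest = $16,404.4310 + $29,783.7420… = $46,188.17

$46,188.17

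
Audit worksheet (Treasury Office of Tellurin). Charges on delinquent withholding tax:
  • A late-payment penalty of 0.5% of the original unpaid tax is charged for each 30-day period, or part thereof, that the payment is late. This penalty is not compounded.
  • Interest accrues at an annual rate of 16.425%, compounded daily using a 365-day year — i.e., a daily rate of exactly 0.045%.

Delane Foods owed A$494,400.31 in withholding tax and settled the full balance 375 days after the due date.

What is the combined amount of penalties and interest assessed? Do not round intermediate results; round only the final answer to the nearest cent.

A$122,996.52

Penalty periods: ⌈375/30⌉ = 13; penalty = 13 × 0.5% × A$494,400.31 = A$32,136.02…
Interest: A$494,400.31 × ((1 + 0.00045)^375 − 1) = A$494,400.31 × 0.18377921… = A$90,860.4993…
Penalties + interest = A$32,136.0202… + A$90,860.4993… = A$122,996.52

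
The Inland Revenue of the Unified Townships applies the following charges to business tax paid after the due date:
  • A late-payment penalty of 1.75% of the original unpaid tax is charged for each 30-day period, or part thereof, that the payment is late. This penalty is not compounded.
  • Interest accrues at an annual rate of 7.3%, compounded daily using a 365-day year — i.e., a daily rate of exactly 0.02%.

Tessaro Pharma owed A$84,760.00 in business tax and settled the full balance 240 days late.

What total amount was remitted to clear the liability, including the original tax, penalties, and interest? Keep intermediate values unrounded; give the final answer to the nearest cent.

Penalty periods: ⌈240/30⌉ = 8; penalty = 8 × 1.75% × A$84,760.00 = A$11,866.40
Interest: A$84,760.00 × ((1 + 0.0002)^240 − 1) = A$84,760.00 × 0.04916562… = A$4,167.2780…
Total = A$84,760.00 + A$11,866.4000 + A$4,167.2780… = A$100,793.68

A$100,793.68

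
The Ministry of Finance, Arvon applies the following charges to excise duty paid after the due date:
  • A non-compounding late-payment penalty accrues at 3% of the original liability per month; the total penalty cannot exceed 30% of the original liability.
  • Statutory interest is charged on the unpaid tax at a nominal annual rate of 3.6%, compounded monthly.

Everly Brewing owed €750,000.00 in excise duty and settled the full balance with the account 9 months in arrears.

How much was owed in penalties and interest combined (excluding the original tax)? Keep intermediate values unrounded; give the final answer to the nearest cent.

€222,994.71

Penalty: 9 × 3% × €750,000.00 = €202,500.00 (below the 30% cap of €225,000.00)
Interest (3.6%/yr ÷ 12 = 0.3%/month): €750,000.00 × ((1 + 0.003)^9 − 1) = €20,494.7087…
Penalties + interest = €202,500.0000 + €20,494.7087… = €222,994.71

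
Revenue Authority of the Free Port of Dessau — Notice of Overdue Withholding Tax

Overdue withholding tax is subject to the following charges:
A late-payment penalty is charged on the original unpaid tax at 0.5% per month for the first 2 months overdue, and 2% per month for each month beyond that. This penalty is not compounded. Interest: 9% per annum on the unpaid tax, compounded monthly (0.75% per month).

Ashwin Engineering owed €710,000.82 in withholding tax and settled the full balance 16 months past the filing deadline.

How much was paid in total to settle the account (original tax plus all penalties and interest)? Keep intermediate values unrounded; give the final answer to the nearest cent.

€1,006,065.56

Penalty, months 1–2: 2 × 0.5% × €710,000.82 = €7,100.01…
Penalty, months 3–16: 14 × 2% × €710,000.82 = €198,800.23…
Interest: €710,000.82 × ((1 + 0.0075)^16 − 1) = €710,000.82 × 0.1269921… = €90,164.5049…
Total = €710,000.82 + €205,900.2378 + €90,164.5049… = €1,006,065.56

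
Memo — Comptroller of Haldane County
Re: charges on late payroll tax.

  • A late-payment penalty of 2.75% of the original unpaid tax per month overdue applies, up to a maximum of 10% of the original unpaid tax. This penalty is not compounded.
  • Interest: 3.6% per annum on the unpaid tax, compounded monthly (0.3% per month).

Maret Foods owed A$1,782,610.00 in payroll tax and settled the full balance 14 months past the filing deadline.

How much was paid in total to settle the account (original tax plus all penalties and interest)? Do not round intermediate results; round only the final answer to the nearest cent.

A$2,037,218.24

Penalty (uncapped): 14 × 2.75% × A$1,782,610.00 = A$686,304.85; cap = 10% × A$1,782,610.00 = A$178,261.00 → penalty = A$178,261.00
Interest: A$1,782,610.00 × ((1 + 0.003)^14 − 1) = A$1,782,610.00 × 0.0428289… = A$76,347.2425…
Total = A$1,782,610.00 + A$178,261.0000 + A$76,347.2425… = A$2,037,218.24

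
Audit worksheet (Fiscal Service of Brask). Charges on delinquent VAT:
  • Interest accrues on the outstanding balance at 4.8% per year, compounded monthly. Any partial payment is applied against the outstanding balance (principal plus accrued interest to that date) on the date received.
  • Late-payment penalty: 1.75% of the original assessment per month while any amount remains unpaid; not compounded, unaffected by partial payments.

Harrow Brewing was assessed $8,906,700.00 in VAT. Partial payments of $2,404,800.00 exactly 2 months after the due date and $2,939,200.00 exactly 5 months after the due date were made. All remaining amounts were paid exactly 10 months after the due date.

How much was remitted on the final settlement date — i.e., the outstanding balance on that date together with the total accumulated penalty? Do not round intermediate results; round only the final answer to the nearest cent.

$5,346,826.44

Monthly rate = 4.8% ÷ 12 = 0.4%
Balance at month 2: $8,906,700.0000 × (1 + 0.004)^2 = $8,978,096.1072
After $2,404,800.00 payment: $8,978,096.1072 − $2,404,800.00 = $6,573,296.1072
Balance at month 5: $6,573,296.1072 × (1 + 0.004)^3 = $6,652,491.5994…
After $2,939,200.00 payment: $6,652,491.5994… − $2,939,200.00 = $3,713,291.5994…
Balance at month 10: $3,713,291.5994… × (1 + 0.004)^5 = $3,788,153.9393…
Penalty: 10 × 1.75% × $8,906,700.00 = $1,558,672.50
Final settlement = outstanding balance + penalty = $3,788,153.9393… + $1,558,672.50 = $5,346,826.44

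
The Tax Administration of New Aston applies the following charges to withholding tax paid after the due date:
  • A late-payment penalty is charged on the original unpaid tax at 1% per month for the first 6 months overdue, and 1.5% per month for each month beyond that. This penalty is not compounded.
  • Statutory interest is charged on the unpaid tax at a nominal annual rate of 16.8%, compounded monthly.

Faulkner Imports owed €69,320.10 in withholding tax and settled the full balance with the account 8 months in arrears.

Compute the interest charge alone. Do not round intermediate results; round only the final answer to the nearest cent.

Interest (16.8%/yr ÷ 12 = 1.4%/month): €69,320.10 × ((1 + 0.014)^8 − 1) = €8,155.1204…

€8,155.12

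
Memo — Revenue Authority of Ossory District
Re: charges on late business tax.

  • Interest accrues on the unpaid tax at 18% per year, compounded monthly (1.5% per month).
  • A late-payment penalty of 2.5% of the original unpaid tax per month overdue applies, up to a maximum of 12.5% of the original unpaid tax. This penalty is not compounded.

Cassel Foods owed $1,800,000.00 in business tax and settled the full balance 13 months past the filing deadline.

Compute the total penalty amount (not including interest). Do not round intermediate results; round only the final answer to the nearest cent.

Penalty (uncapped): 13 × 2.5% × $1,800,000.00 = $585,000.00; cap = 12.5% × $1,800,000.00 = $225,000.00 → penalty = $225,000.00

$225,000.00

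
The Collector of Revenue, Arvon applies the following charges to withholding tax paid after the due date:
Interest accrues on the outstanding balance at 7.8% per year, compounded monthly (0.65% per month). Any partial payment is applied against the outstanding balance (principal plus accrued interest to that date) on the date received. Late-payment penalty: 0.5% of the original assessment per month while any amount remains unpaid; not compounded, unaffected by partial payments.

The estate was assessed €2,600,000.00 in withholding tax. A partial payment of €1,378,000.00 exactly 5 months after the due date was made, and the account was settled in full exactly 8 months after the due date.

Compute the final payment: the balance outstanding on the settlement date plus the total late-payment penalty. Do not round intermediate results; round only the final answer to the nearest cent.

€1,437,270.07

Balance at month 5: €2,600,000.0000 × (1 + 0.0065)^5 = €2,685,605.6635…
After €1,378,000.00 payment: €2,685,605.6635… − €1,378,000.00 = €1,307,605.6635…
Balance at month 8: €1,307,605.6635… × (1 + 0.0065)^3 = €1,333,270.0720…
Penalty: 8 × 0.5% × €2,600,000.00 = €104,000.00
Final settlement = outstanding balance + penalty = €1,333,270.0720… + €104,000.00 = €1,437,270.07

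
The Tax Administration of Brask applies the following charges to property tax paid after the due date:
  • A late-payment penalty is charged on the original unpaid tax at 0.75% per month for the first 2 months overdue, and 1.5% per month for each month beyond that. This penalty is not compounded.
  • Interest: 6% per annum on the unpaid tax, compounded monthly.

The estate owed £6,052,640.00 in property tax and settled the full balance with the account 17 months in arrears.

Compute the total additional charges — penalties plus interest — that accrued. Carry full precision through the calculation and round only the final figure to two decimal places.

£1,988,210.57

Penalty, months 1–2: 2 × 0.75% × £6,052,640.00 = £90,789.60
Penalty, months 3–17: 15 × 1.5% × £6,052,640.00 = £1,361,844.00
Interest (6%/yr ÷ 12 = 0.5%/month): £6,052,640.00 × ((1 + 0.005)^17 − 1) = £535,576.9719…
Penalties + interest = £1,452,633.6000 + £535,576.9719… = £1,988,210.57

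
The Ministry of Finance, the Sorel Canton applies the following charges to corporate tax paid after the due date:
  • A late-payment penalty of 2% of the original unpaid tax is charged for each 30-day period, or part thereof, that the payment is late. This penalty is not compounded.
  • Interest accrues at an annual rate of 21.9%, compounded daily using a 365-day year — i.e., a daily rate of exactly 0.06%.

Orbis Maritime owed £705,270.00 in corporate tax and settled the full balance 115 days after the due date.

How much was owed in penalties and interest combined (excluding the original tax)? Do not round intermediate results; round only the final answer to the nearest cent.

Penalty periods: ⌈115/30⌉ = 4; penalty = 4 × 2% × £705,270.00 = £56,421.60
Interest: £705,270.00 × ((1 + 0.0006)^115 − 1) = £705,270.00 × 0.07141404… = £50,366.1796…
Penalties + interest = £56,421.6000 + £50,366.1796… = £106,787.78

£106,787.78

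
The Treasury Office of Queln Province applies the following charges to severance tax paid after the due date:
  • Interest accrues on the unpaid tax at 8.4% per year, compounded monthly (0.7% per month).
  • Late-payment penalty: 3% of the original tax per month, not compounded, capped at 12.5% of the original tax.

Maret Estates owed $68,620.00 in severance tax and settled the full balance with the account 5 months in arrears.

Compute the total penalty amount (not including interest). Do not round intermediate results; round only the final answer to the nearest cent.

Penalty (uncapped): 5 × 3% × $68,620.00 = $10,293.00; cap = 12.5% × $68,620.00 = $8,577.50 → penalty = $8,577.50

$8,577.50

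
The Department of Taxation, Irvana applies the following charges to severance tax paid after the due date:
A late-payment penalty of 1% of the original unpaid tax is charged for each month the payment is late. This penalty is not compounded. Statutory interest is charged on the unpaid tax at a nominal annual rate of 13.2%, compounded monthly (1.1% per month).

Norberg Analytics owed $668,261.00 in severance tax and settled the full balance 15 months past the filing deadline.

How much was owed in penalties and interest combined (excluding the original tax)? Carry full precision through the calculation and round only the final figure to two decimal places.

$219,410.86

Late-payment penalty: 15 × 1% × $668,261.00 = $100,239.15
Interest: $668,261.00 × ((1 + 0.011)^15 − 1) = $668,261.00 × 0.1783311… = $119,171.7076…
Penalties + interest = $100,239.1500 + $119,171.7076… = $219,410.86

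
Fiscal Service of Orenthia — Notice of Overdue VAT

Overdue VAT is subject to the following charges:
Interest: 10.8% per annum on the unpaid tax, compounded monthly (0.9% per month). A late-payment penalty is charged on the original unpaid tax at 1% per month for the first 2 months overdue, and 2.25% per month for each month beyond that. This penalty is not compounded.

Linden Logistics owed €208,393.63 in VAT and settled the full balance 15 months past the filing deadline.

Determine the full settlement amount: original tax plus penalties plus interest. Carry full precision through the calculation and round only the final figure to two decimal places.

Penalty, months 1–2: 2 × 1% × €208,393.63 = €4,167.87…
Penalty, months 3–15: 13 × 2.25% × €208,393.63 = €60,955.14…
Interest: €208,393.63 × ((1 + 0.009)^15 − 1) = €208,393.63 × 0.1438458… = €29,976.5548…
Total = €208,393.63 + €65,123.0094… + €29,976.5548… = €303,493.19

€303,493.19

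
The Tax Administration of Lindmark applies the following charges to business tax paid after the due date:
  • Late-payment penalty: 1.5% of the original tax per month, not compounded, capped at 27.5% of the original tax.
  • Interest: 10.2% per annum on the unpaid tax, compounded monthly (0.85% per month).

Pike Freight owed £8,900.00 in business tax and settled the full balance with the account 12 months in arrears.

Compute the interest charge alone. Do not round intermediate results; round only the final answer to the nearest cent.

Interest: £8,900.00 × ((1 + 0.0085)^12 − 1) = £8,900.00 × 0.1069062… = £951.4654…

£951.47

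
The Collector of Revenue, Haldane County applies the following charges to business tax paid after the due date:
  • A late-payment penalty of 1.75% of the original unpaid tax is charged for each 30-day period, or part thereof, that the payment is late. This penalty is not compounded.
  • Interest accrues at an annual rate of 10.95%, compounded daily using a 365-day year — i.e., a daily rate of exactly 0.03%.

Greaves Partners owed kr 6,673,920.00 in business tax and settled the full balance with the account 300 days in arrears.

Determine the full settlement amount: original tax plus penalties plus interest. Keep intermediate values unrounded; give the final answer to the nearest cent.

Penalty periods: ⌈300/30⌉ = 10; penalty = 10 × 1.75% × kr 6,673,920.00 = kr 1,167,936.00
Interest: kr 6,673,920.00 × ((1 + 0.0003)^300 − 1) = kr 6,673,920.00 × 0.09415952… = kr 628,413.0731…
Total = kr 6,673,920.00 + kr 1,167,936.0000 + kr 628,413.0731… = kr 8,470,269.07

kr 8,470,269.07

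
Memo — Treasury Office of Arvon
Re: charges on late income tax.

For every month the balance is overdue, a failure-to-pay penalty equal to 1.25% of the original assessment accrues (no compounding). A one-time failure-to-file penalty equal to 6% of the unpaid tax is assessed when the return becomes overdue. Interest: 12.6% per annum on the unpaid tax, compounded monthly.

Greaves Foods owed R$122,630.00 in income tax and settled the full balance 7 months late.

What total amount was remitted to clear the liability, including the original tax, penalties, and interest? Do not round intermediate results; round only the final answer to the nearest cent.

R$150,020.17

Failure-to-file penalty: 6% × R$122,630.00 = R$7,357.80
Failure-to-pay penalty = 1.25% × R$122,630.00 × 7 mo = R$10,730.13…
Interest (12.6%/yr ÷ 12 = 1.05%/month): R$122,630.00 × ((1 + 0.0105)^7 − 1) = R$9,302.2452…
Total = R$122,630.00 + R$18,087.9250 + R$9,302.2452… = R$150,020.17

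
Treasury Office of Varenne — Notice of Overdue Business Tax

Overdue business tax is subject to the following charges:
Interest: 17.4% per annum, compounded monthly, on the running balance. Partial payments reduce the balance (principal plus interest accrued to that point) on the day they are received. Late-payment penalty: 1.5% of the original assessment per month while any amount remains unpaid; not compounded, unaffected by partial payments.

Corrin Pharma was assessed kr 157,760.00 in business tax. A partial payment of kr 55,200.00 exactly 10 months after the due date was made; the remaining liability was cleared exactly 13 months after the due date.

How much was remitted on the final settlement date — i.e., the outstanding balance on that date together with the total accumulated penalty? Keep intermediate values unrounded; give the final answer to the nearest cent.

Monthly rate = 17.4% ÷ 12 = 1.45%
Balance at month 10: kr 157,760.0000 × (1 + 0.0145)^10 = kr 182,187.0112…
After kr 55,200.00 payment: kr 182,187.0112… − kr 55,200.00 = kr 126,987.0112…
Balance at month 13: kr 126,987.0112… × (1 + 0.0145)^3 = kr 132,591.4304…
Penalty: 13 × 1.5% × kr 157,760.00 = kr 30,763.20
Final settlement = outstanding balance + penalty = kr 132,591.4304… + kr 30,763.20 = kr 163,354.63

kr 163,354.63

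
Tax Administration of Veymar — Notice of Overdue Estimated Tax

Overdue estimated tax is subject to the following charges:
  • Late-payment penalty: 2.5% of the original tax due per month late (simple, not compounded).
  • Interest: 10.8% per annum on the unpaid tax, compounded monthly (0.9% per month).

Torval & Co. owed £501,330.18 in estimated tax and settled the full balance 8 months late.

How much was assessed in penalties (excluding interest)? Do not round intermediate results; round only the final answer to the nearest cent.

£100,266.04

Late-payment penalty = 2.5% × £501,330.18 × 8 mo = £100,266.04…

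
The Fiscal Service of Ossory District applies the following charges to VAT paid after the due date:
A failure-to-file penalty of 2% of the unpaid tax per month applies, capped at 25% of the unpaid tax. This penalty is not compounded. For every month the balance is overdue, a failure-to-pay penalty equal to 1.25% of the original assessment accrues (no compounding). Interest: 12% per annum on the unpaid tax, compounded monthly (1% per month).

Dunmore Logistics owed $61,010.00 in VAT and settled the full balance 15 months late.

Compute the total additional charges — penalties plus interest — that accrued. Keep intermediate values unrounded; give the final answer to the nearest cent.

Failure-to-file: 15 × 2% × $61,010.00 = $18,303.00, capped at 25% × $61,010.00 = $15,252.50
Failure-to-pay penalty: 15 × 1.25% × $61,010.00 = $11,439.38…
Interest: $61,010.00 × ((1 + 0.01)^15 − 1) = $61,010.00 × 0.1609690… = $9,820.7160…
Penalties + interest = $26,691.8750 + $9,820.7160… = $36,512.59

$36,512.59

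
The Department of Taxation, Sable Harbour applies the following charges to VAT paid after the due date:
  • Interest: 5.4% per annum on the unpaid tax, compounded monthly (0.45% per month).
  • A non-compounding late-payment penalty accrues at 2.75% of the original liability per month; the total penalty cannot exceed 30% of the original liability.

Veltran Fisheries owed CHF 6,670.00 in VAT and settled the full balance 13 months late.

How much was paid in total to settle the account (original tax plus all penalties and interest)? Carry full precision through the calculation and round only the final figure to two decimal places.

Penalty (uncapped): 13 × 2.75% × CHF 6,670.00 = CHF 2,384.53…; cap = 30% × CHF 6,670.00 = CHF 2,001.00 → penalty = CHF 2,001.00
Interest: CHF 6,670.00 × ((1 + 0.0045)^13 − 1) = CHF 6,670.00 × 0.0601059… = CHF 400.9061…
Total = CHF 6,670.00 + CHF 2,001.0000 + CHF 400.9061… = CHF 9,071.91

CHF 9,071.91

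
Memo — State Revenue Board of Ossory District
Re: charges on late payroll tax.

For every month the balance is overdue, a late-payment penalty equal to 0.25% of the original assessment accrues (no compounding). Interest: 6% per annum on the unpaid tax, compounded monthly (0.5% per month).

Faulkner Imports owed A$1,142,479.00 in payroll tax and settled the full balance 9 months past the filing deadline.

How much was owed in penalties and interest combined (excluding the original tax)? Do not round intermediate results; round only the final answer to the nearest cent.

A$78,157.65

Late-payment penalty: 9 × 0.25% × A$1,142,479.00 = A$25,705.78…
Interest: A$1,142,479.00 × ((1 + 0.005)^9 − 1) = A$1,142,479.00 × 0.0459106… = A$52,451.8726…
Penalties + interest = A$25,705.7775 + A$52,451.8726… = A$78,157.65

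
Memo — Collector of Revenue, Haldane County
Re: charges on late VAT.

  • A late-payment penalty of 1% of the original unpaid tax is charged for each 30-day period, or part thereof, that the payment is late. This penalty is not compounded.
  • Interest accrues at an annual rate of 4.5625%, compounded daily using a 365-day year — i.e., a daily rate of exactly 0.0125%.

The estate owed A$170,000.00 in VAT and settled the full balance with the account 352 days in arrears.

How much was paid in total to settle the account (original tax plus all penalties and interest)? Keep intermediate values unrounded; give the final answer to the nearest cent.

A$198,046.51

Penalty periods: ⌈352/30⌉ = 12; penalty = 12 × 1% × A$170,000.00 = A$20,400.00
Interest: A$170,000.00 × ((1 + 0.000125)^352 − 1) = A$170,000.00 × 0.04497948… = A$7,646.5118…
Total = A$170,000.00 + A$20,400.0000 + A$7,646.5118… = A$198,046.51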